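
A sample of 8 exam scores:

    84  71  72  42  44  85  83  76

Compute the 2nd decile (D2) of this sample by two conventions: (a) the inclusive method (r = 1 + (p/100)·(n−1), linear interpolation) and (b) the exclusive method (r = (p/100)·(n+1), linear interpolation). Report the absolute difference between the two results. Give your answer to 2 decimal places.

Sorted: 42, 44, 71, 72, 76, 83, 84, 85.
n = 8.
(a) r = 2.4; between ranks 2 (44) and 3 (71): 54.8.
(b) r = 1.8; between ranks 1 (42) and 2 (44): 43.6.
|54.8 − 43.6| = 11.2.

11.20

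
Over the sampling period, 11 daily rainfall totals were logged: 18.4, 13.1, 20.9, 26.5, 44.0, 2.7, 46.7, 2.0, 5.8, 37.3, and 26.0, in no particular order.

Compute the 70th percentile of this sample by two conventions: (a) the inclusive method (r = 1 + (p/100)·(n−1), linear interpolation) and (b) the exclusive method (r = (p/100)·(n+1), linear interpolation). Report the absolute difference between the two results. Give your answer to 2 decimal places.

4.32

Sorted: 2.0, 2.7, 5.8, 13.1, 18.4, 20.9, 26.0, 26.5, 37.3, 44.0, 46.7.
n = 11.
(a) r = 8 → value at rank 8 = 26.5.
(b) r = 8.4; between ranks 8 (26.5) and 9 (37.3): 30.82.
|26.5 − 30.82| = 4.32.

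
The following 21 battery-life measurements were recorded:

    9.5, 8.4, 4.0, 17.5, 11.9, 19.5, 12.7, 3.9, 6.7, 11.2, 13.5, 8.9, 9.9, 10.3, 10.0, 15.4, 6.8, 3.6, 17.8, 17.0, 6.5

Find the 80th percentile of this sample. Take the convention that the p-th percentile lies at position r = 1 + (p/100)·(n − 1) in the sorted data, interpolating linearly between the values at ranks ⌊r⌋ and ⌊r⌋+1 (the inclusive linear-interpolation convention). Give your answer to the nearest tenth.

Sorted: 3.6, 3.9, 4.0, 6.5, 6.7, 6.8, 8.4, 8.9, 9.5, 9.9, 10.0, 10.3, 11.2, 11.9, 12.7, 13.5, 15.4, 17.0, 17.5, 17.8, 19.5.
n = 21.
r = 1 + (80/100)·(21 − 1) = 1 + 16 = 17.
r is an integer, so P80 is the value at rank 17: 15.4.

15.4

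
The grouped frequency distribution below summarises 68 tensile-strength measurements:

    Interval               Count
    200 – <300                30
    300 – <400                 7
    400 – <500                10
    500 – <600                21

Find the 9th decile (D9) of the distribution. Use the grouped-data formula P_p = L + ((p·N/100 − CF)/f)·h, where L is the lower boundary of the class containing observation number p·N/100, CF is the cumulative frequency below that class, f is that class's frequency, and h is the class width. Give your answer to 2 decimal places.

N = 68; target position k = 90/100 · 68 = 61.2.
Cumulative frequencies: 30, 37, 47, 68.
Observation 61.2 falls in the class 500 – <600.
L = 500, CF = 47, f = 21, h = 100.
P90 = 500 + ((61.2 − 47)/21)·100 = 500 + 67.619 = 567.619.

567.62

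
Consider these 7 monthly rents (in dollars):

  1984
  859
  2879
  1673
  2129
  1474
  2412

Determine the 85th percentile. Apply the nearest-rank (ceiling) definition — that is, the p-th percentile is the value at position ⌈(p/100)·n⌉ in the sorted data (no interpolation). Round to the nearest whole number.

2412

Sorted: 859, 1474, 1673, 1984, 2129, 2412, 2879.
n = 7.
Position = ⌈85/100 · 7⌉ = ⌈5.95⌉ = 6.
The value at rank 6 is 2412.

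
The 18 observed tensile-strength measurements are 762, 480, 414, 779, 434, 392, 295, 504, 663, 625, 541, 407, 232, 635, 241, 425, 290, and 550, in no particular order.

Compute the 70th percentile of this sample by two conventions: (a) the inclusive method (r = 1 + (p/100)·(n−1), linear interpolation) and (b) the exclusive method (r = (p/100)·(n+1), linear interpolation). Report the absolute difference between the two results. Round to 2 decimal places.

23.40

Sorted: 232, 241, 290, 295, 392, 407, 414, 425, 434, 480, 504, 541, 550, 625, 635, 663, 762, 779.
n = 18.
(a) r = 12.9; between ranks 12 (541) and 13 (550): 549.1.
(b) r = 13.3; between ranks 13 (550) and 14 (625): 572.5.
|549.1 − 572.5| = 23.4.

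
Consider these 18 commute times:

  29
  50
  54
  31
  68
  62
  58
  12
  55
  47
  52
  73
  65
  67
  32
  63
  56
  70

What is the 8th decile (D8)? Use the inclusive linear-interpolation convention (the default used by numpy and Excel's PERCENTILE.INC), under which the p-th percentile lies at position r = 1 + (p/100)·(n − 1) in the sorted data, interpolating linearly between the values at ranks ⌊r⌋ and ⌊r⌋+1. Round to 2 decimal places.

66.20

Sorted: 12, 29, 31, 32, 47, 50, 52, 54, 55, 56, 58, 62, 63, 65, 67, 68, 70, 73.
n = 18.
r = 1 + (80/100)·(18 − 1) = 1 + 13.6 = 14.6.
Rank 14 is 65 and rank 15 is 67.
Interpolate: 65 + 0.6·(67 − 65) = 65 + 0.6·2 = 66.2.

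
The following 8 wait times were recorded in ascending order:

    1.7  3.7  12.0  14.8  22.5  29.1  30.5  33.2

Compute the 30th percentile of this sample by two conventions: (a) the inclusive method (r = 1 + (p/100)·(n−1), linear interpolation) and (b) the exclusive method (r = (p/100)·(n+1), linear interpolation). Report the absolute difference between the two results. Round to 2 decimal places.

2.77

n = 8.
(a) r = 3.1; between ranks 3 (12.0) and 4 (14.8): 12.28.
(b) r = 2.7; between ranks 2 (3.7) and 3 (12.0): 9.51.
|12.28 − 9.51| = 2.77.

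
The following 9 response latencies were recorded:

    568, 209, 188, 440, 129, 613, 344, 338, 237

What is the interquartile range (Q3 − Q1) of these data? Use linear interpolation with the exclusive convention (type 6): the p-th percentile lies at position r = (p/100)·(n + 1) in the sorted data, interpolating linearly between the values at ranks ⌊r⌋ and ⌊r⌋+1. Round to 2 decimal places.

305.50

Sorted: 129, 188, 209, 237, 338, 344, 440, 568, 613.
n = 9.
P25: r = 2.5; ranks 2–3 are 188, 209; interpolating gives 198.5.
P75: r = 7.5; ranks 7–8 are 440, 568; interpolating gives 504.
Difference: 504 − 198.5 = 305.5.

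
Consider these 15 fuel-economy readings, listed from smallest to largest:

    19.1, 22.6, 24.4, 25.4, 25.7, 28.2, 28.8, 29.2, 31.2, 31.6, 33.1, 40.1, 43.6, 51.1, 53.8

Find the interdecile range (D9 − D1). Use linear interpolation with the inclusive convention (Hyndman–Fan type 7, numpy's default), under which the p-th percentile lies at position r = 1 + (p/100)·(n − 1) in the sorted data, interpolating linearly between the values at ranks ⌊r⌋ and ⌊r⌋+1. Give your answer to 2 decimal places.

24.78

n = 15.
P10: r = 2.4; ranks 2–3 are 22.6, 24.4; interpolating gives 23.32.
P90: r = 13.6; ranks 13–14 are 43.6, 51.1; interpolating gives 48.1.
Difference: 48.1 − 23.32 = 24.78.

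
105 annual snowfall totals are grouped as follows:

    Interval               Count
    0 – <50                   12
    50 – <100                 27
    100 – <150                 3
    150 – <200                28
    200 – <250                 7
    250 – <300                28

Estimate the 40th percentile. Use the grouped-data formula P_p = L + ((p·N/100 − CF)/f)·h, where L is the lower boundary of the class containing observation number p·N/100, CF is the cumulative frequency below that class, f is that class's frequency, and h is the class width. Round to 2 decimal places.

150.00

N = 105; target position k = 40/100 · 105 = 42.
Cumulative frequencies: 12, 39, 42, 70, 77, 105.
Observation 42 falls in the class 100 – <150.
L = 100, CF = 39, f = 3, h = 50.
P40 = 100 + ((42 − 39)/3)·50 = 100 + 50 = 150.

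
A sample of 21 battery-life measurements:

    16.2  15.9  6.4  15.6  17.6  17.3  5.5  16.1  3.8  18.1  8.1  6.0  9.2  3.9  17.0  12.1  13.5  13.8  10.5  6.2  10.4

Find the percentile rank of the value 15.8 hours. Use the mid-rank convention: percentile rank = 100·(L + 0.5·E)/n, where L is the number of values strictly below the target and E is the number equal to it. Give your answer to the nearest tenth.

Sorted: 3.8, 3.9, 5.5, 6.0, 6.2, 6.4, 8.1, 9.2, 10.4, 10.5, 12.1, 13.5, 13.8, 15.6, 15.9, 16.1, 16.2, 17.0, 17.3, 17.6, 18.1.
Count below 15.8: L = 14; count equal: E = 0; n = 21.
Percentile rank = 100·(14 + 0.5·0)/21 = 100·14/21 = 66.67.

66.7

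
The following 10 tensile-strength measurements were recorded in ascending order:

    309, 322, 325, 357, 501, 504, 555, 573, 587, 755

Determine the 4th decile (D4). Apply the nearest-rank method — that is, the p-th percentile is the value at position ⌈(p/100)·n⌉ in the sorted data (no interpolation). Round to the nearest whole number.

357

n = 10.
Position = ⌈40/100 · 10⌉ = ⌈4⌉ = 4.
The value at rank 4 is 357.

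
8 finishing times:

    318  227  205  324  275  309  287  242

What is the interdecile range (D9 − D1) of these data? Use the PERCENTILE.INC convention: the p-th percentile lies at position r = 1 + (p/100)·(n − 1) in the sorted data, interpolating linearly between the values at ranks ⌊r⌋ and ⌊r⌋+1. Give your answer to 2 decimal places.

99.40

Sorted: 205, 227, 242, 275, 287, 309, 318, 324.
n = 8.
P10: r = 1.7; ranks 1–2 are 205, 227; interpolating gives 220.4.
P90: r = 7.3; ranks 7–8 are 318, 324; interpolating gives 319.8.
Difference: 319.8 − 220.4 = 99.4.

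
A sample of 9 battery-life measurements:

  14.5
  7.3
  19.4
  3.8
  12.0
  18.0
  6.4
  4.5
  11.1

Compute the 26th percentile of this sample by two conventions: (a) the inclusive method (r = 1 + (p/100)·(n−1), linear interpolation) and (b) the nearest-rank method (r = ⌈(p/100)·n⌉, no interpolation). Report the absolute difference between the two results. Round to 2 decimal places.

Sorted: 3.8, 4.5, 6.4, 7.3, 11.1, 12.0, 14.5, 18.0, 19.4.
n = 9.
(a) r = 3.08; between ranks 3 (6.4) and 4 (7.3): 6.472.
(b) the nearest-rank method: rank 3 → 6.4.
|6.472 − 6.4| = 0.072.

0.07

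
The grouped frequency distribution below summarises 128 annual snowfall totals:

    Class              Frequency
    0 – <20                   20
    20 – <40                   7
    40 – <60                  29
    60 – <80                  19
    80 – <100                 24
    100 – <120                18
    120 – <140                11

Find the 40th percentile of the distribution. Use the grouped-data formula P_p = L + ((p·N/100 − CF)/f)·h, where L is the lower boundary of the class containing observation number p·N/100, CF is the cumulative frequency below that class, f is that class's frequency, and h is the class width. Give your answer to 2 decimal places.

56.69

N = 128; target position k = 40/100 · 128 = 51.2.
Cumulative frequencies: 20, 27, 56, 75, 99, 117, 128.
Observation 51.2 falls in the class 40 – <60.
L = 40, CF = 27, f = 29, h = 20.
P40 = 40 + ((51.2 − 27)/29)·20 = 40 + 16.6897 = 56.6897.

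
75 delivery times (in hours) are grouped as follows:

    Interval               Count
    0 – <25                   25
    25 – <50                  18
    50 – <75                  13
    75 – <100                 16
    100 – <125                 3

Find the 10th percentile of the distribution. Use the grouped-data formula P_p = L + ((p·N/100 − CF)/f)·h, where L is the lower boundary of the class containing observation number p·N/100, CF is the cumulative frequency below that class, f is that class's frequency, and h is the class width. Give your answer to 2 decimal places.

N = 75; target position k = 10/100 · 75 = 7.5.
Cumulative frequencies: 25, 43, 56, 72, 75.
Observation 7.5 falls in the class 0 – <25.
L = 0, CF = 0, f = 25, h = 25.
P10 = 0 + ((7.5 − 0)/25)·25 = 0 + 7.5 = 7.5.

7.50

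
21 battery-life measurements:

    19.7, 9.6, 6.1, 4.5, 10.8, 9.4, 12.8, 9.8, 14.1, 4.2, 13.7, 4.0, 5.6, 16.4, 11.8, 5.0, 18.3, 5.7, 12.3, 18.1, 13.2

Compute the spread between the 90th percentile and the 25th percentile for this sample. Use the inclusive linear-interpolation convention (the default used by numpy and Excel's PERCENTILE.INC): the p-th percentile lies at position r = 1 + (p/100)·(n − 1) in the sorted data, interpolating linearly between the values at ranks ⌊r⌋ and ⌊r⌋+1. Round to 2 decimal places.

12.40

Sorted: 4.0, 4.2, 4.5, 5.0, 5.6, 5.7, 6.1, 9.4, 9.6, 9.8, 10.8, 11.8, 12.3, 12.8, 13.2, 13.7, 14.1, 16.4, 18.1, 18.3, 19.7.
n = 21.
P25: r = 6 (integer) → 5.7.
P90: r = 19 (integer) → 18.1.
Difference: 18.1 − 5.7 = 12.4.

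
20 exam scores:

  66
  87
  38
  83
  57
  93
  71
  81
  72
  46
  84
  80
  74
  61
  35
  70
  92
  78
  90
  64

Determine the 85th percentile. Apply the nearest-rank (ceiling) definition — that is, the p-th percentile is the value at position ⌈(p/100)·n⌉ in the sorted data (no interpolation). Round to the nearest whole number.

87

Sorted: 35, 38, 46, 57, 61, 64, 66, 70, 71, 72, 74, 78, 80, 81, 83, 84, 87, 90, 92, 93.
n = 20.
Position = ⌈85/100 · 20⌉ = ⌈17⌉ = 17.
The value at rank 17 is 87.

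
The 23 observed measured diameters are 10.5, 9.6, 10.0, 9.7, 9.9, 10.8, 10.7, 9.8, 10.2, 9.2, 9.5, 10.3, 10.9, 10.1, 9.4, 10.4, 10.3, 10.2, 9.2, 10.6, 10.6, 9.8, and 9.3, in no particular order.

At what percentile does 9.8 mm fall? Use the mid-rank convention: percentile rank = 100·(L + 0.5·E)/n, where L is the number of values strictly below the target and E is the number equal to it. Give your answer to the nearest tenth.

Sorted: 9.2, 9.2, 9.3, 9.4, 9.5, 9.6, 9.7, 9.8, 9.8, 9.9, 10.0, 10.1, 10.2, 10.2, 10.3, 10.3, 10.4, 10.5, 10.6, 10.6, 10.7, 10.8, 10.9.
Count below 9.8: L = 7; count equal: E = 2; n = 23.
Percentile rank = 100·(7 + 0.5·2)/23 = 100·8/23 = 34.78.

34.8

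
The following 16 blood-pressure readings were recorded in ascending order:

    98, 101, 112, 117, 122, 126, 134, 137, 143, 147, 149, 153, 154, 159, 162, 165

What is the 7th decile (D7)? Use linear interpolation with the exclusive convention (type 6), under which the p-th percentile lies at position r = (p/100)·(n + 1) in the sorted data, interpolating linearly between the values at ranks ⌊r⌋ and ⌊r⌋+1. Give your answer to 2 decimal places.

n = 16.
r = (70/100)·(16 + 1) = 11.9.
Rank 11 is 149 and rank 12 is 153.
Interpolate: 149 + 0.9·(153 − 149) = 149 + 0.9·4 = 152.6.

152.60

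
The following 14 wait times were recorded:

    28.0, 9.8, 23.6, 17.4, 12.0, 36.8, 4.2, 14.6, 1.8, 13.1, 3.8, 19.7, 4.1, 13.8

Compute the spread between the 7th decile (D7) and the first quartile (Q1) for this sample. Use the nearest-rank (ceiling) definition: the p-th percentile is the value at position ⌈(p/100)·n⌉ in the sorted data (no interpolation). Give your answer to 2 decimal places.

Sorted: 1.8, 3.8, 4.1, 4.2, 9.8, 12.0, 13.1, 13.8, 14.6, 17.4, 19.7, 23.6, 28.0, 36.8.
n = 14.
P25: rank ⌈25/100·14⌉ = 4 → 4.2.
P70: rank ⌈70/100·14⌉ = 10 → 17.4.
Difference: 17.4 − 4.2 = 13.2.

13.20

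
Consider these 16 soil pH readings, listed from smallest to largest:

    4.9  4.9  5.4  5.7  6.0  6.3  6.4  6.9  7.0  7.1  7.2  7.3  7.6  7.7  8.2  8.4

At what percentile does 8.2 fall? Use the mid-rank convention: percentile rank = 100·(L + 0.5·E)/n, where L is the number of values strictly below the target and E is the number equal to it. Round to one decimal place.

90.6

Count below 8.2: L = 14; count equal: E = 1; n = 16.
Percentile rank = 100·(14 + 0.5·1)/16 = 100·14.5/16 = 90.62.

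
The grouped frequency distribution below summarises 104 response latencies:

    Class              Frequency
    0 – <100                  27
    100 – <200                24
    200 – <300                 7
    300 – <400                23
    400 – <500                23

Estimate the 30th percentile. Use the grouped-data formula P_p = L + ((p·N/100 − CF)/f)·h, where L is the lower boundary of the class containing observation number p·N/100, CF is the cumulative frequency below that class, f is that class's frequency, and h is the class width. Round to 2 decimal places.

N = 104; target position k = 30/100 · 104 = 31.2.
Cumulative frequencies: 27, 51, 58, 81, 104.
Observation 31.2 falls in the class 100 – <200.
L = 100, CF = 27, f = 24, h = 100.
P30 = 100 + ((31.2 − 27)/24)·100 = 100 + 17.5 = 117.5.

117.50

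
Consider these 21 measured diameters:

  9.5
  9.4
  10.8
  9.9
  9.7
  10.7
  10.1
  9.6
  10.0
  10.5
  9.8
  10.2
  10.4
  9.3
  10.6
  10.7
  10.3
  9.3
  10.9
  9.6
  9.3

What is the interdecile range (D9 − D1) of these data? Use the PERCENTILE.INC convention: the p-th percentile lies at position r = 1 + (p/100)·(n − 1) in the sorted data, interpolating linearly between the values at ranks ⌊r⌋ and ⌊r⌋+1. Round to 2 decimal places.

Sorted: 9.3, 9.3, 9.3, 9.4, 9.5, 9.6, 9.6, 9.7, 9.8, 9.9, 10.0, 10.1, 10.2, 10.3, 10.4, 10.5, 10.6, 10.7, 10.7, 10.8, 10.9.
n = 21.
P10: r = 3 (integer) → 9.3.
P90: r = 19 (integer) → 10.7.
Difference: 10.7 − 9.3 = 1.4.

1.40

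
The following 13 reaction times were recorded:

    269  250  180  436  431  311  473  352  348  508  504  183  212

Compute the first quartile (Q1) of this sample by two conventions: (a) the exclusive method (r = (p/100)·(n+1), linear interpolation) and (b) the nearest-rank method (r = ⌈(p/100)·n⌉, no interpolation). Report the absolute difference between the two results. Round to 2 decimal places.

19.00

Sorted: 180, 183, 212, 250, 269, 311, 348, 352, 431, 436, 473, 504, 508.
n = 13.
(a) r = 3.5; between ranks 3 (212) and 4 (250): 231.
(b) the nearest-rank method: rank 4 → 250.
|231 − 250| = 19.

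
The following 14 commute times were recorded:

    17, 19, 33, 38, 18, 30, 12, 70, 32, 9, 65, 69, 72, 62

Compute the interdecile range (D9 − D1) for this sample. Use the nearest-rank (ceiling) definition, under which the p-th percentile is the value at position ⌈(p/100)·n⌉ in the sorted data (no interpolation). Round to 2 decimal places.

Sorted: 9, 12, 17, 18, 19, 30, 32, 33, 38, 62, 65, 69, 70, 72.
n = 14.
P10: rank ⌈10/100·14⌉ = 2 → 12.
P90: rank ⌈90/100·14⌉ = 13 → 70.
Difference: 70 − 12 = 58.

58.00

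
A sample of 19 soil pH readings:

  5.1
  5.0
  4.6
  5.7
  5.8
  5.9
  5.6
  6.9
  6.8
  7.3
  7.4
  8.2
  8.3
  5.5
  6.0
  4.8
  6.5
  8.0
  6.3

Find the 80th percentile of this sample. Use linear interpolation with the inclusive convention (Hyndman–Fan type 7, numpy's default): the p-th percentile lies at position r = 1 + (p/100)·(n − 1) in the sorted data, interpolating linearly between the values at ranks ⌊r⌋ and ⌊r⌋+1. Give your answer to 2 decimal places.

7.34

Sorted: 4.6, 4.8, 5.0, 5.1, 5.5, 5.6, 5.7, 5.8, 5.9, 6.0, 6.3, 6.5, 6.8, 6.9, 7.3, 7.4, 8.0, 8.2, 8.3.
n = 19.
r = 1 + (80/100)·(19 − 1) = 1 + 14.4 = 15.4.
Rank 15 is 7.3 and rank 16 is 7.4.
Interpolate: 7.3 + 0.4·(7.4 − 7.3) = 7.3 + 0.4·0.1 = 7.34.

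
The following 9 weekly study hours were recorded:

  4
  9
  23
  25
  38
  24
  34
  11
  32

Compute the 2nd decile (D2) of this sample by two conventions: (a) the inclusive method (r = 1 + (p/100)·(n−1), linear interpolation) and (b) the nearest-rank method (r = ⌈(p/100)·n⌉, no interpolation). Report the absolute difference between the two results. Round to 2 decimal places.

1.20

Sorted: 4, 9, 11, 23, 24, 25, 32, 34, 38.
n = 9.
(a) r = 2.6; between ranks 2 (9) and 3 (11): 10.2.
(b) the nearest-rank method: rank 2 → 9.
|10.2 − 9| = 1.2.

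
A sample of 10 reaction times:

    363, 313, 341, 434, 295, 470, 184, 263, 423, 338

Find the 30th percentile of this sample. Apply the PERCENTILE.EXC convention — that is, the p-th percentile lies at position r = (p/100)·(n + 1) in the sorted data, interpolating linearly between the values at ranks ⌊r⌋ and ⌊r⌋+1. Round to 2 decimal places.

Sorted: 184, 263, 295, 313, 338, 341, 363, 423, 434, 470.
n = 10.
r = (30/100)·(10 + 1) = 3.3.
Rank 3 is 295 and rank 4 is 313.
Interpolate: 295 + 0.3·(313 − 295) = 295 + 0.3·18 = 300.4.

300.40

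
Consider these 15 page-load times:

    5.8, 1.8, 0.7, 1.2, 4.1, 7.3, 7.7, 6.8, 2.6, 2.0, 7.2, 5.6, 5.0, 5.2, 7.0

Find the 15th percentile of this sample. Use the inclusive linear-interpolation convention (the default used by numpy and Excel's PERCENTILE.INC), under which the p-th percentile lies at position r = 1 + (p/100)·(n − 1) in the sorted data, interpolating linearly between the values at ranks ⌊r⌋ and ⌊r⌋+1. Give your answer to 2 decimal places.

Sorted: 0.7, 1.2, 1.8, 2.0, 2.6, 4.1, 5.0, 5.2, 5.6, 5.8, 6.8, 7.0, 7.2, 7.3, 7.7.
n = 15.
r = 1 + (15/100)·(15 − 1) = 1 + 2.1 = 3.1.
Rank 3 is 1.8 and rank 4 is 2.0.
Interpolate: 1.8 + 0.1·(2.0 − 1.8) = 1.8 + 0.1·0.2 = 1.82.

1.82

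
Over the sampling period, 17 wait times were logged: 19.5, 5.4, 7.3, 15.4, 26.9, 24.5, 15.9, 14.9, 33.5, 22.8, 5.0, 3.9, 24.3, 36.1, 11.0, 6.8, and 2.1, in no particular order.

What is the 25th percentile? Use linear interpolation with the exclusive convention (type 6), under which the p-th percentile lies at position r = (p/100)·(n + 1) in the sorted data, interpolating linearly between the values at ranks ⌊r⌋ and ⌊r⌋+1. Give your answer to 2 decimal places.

6.10

Sorted: 2.1, 3.9, 5.0, 5.4, 6.8, 7.3, 11.0, 14.9, 15.4, 15.9, 19.5, 22.8, 24.3, 24.5, 26.9, 33.5, 36.1.
n = 17.
r = (25/100)·(17 + 1) = 4.5.
Rank 4 is 5.4 and rank 5 is 6.8.
Interpolate: 5.4 + 0.5·(6.8 − 5.4) = 5.4 + 0.5·1.4 = 6.1.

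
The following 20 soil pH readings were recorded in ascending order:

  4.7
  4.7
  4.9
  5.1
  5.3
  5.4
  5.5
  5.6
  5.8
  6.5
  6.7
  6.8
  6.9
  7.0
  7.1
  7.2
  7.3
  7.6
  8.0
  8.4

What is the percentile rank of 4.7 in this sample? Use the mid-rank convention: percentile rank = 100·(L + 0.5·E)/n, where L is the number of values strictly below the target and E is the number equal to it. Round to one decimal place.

5.0

Count below 4.7: L = 0; count equal: E = 2; n = 20.
Percentile rank = 100·(0 + 0.5·2)/20 = 100·1/20 = 5.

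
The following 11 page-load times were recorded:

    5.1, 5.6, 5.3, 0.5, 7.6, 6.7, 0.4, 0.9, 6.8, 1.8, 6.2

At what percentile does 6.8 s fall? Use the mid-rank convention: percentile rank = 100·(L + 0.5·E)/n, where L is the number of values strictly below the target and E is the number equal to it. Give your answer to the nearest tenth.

86.4

Sorted: 0.4, 0.5, 0.9, 1.8, 5.1, 5.3, 5.6, 6.2, 6.7, 6.8, 7.6.
Count below 6.8: L = 9; count equal: E = 1; n = 11.
Percentile rank = 100·(9 + 0.5·1)/11 = 100·9.5/11 = 86.36.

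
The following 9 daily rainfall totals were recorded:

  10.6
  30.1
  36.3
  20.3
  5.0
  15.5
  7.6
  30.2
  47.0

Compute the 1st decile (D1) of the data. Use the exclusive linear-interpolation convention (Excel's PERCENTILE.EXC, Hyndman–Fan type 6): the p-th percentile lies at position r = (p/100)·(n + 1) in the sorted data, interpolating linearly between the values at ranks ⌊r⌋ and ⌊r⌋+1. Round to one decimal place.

5.0

Sorted: 5.0, 7.6, 10.6, 15.5, 20.3, 30.1, 30.2, 36.3, 47.0.
n = 9.
r = (10/100)·(9 + 1) = 1.
r is an integer, so P10 is the value at rank 1: 5.0.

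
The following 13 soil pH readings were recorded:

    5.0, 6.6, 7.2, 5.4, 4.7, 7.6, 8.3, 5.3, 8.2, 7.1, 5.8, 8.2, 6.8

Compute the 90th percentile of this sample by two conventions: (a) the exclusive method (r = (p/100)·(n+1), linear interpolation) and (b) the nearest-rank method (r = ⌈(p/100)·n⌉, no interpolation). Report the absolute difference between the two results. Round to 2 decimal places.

Sorted: 4.7, 5.0, 5.3, 5.4, 5.8, 6.6, 6.8, 7.1, 7.2, 7.6, 8.2, 8.2, 8.3.
n = 13.
(a) r = 12.6; between ranks 12 (8.2) and 13 (8.3): 8.26.
(b) the nearest-rank method: rank 12 → 8.2.
|8.26 − 8.2| = 0.06.

0.06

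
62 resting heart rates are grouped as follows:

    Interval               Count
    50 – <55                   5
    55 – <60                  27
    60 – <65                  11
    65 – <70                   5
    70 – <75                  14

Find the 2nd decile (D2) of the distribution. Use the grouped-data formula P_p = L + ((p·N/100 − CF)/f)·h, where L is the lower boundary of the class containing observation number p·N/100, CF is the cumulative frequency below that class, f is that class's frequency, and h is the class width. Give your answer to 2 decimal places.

N = 62; target position k = 20/100 · 62 = 12.4.
Cumulative frequencies: 5, 32, 43, 48, 62.
Observation 12.4 falls in the class 55 – <60.
L = 55, CF = 5, f = 27, h = 5.
P20 = 55 + ((12.4 − 5)/27)·5 = 55 + 1.37037 = 56.3704.

56.37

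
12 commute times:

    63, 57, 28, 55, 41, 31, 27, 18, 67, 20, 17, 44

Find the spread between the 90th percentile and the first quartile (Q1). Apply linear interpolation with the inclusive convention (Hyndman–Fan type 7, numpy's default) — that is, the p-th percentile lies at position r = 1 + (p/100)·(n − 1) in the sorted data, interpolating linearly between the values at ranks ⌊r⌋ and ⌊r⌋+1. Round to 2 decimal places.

37.15

Sorted: 17, 18, 20, 27, 28, 31, 41, 44, 55, 57, 63, 67.
n = 12.
P25: r = 3.75; ranks 3–4 are 20, 27; interpolating gives 25.25.
P90: r = 10.9; ranks 10–11 are 57, 63; interpolating gives 62.4.
Difference: 62.4 − 25.25 = 37.15.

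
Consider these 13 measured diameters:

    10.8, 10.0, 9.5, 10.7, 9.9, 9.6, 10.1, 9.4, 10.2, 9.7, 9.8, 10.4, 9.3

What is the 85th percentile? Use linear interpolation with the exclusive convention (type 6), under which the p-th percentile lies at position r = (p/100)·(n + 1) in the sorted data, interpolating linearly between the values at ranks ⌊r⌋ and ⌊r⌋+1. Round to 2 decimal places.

10.67

Sorted: 9.3, 9.4, 9.5, 9.6, 9.7, 9.8, 9.9, 10.0, 10.1, 10.2, 10.4, 10.7, 10.8.
n = 13.
r = (85/100)·(13 + 1) = 11.9.
Rank 11 is 10.4 and rank 12 is 10.7.
Interpolate: 10.4 + 0.9·(10.7 − 10.4) = 10.4 + 0.9·0.3 = 10.67.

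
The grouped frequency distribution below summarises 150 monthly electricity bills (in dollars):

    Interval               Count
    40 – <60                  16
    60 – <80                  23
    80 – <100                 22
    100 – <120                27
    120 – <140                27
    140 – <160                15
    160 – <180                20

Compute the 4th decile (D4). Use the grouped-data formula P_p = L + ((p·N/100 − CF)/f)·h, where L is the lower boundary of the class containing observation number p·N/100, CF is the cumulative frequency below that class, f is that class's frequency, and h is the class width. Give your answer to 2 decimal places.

N = 150; target position k = 40/100 · 150 = 60.
Cumulative frequencies: 16, 39, 61, 88, 115, 130, 150.
Observation 60 falls in the class 80 – <100.
L = 80, CF = 39, f = 22, h = 20.
P40 = 80 + ((60 − 39)/22)·20 = 80 + 19.0909 = 99.0909.

99.09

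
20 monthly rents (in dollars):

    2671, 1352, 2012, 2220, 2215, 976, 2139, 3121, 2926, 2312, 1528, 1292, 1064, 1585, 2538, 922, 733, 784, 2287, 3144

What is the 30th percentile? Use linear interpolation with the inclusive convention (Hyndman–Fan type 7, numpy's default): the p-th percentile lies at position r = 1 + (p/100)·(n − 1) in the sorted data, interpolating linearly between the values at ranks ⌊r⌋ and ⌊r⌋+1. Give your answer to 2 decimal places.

Sorted: 733, 784, 922, 976, 1064, 1292, 1352, 1528, 1585, 2012, 2139, 2215, 2220, 2287, 2312, 2538, 2671, 2926, 3121, 3144.
n = 20.
r = 1 + (30/100)·(20 − 1) = 1 + 5.7 = 6.7.
Rank 6 is 1292 and rank 7 is 1352.
Interpolate: 1292 + 0.7·(1352 − 1292) = 1292 + 0.7·60 = 1334.

1334.00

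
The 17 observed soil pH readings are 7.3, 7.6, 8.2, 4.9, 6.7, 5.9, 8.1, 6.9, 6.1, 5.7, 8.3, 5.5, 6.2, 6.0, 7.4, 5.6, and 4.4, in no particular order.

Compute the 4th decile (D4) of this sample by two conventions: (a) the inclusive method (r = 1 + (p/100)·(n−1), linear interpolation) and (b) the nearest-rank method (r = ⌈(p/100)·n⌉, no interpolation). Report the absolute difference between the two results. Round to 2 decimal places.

Sorted: 4.4, 4.9, 5.5, 5.6, 5.7, 5.9, 6.0, 6.1, 6.2, 6.7, 6.9, 7.3, 7.4, 7.6, 8.1, 8.2, 8.3.
n = 17.
(a) r = 7.4; between ranks 7 (6.0) and 8 (6.1): 6.04.
(b) the nearest-rank method: rank 7 → 6.
|6.04 − 6| = 0.04.

0.04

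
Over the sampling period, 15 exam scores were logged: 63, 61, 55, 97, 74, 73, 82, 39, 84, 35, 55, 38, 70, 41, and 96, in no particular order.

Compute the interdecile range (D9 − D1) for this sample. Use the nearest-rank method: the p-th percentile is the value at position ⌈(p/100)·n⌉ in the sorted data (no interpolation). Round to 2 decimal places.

Sorted: 35, 38, 39, 41, 55, 55, 61, 63, 70, 73, 74, 82, 84, 96, 97.
n = 15.
P10: rank ⌈10/100·15⌉ = 2 → 38.
P90: rank ⌈90/100·15⌉ = 14 → 96.
Difference: 96 − 38 = 58.

58.00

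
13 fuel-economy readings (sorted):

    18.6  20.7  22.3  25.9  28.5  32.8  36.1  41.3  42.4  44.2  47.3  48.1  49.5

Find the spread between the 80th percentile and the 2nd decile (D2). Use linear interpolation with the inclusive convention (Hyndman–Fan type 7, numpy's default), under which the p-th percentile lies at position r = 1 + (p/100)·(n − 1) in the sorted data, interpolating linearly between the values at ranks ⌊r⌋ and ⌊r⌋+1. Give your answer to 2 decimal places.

n = 13.
P20: r = 3.4; ranks 3–4 are 22.3, 25.9; interpolating gives 23.74.
P80: r = 10.6; ranks 10–11 are 44.2, 47.3; interpolating gives 46.06.
Difference: 46.06 − 23.74 = 22.32.

22.32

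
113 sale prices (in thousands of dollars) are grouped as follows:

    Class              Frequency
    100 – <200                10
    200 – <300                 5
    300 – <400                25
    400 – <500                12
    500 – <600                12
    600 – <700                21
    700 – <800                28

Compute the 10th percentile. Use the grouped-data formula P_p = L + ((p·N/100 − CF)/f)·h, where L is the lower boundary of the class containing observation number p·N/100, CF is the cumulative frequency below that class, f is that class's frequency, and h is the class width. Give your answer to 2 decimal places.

226.00

N = 113; target position k = 10/100 · 113 = 11.3.
Cumulative frequencies: 10, 15, 40, 52, 64, 85, 113.
Observation 11.3 falls in the class 200 – <300.
L = 200, CF = 10, f = 5, h = 100.
P10 = 200 + ((11.3 − 10)/5)·100 = 200 + 26 = 226.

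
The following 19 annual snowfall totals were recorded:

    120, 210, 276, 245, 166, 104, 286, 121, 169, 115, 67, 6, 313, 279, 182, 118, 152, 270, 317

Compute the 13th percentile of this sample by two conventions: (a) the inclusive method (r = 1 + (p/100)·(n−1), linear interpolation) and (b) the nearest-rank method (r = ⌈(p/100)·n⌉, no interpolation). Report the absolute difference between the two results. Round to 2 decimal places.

Sorted: 6, 67, 104, 115, 118, 120, 121, 152, 166, 169, 182, 210, 245, 270, 276, 279, 286, 313, 317.
n = 19.
(a) r = 3.34; between ranks 3 (104) and 4 (115): 107.74.
(b) the nearest-rank method: rank 3 → 104.
|107.74 − 104| = 3.74.

3.74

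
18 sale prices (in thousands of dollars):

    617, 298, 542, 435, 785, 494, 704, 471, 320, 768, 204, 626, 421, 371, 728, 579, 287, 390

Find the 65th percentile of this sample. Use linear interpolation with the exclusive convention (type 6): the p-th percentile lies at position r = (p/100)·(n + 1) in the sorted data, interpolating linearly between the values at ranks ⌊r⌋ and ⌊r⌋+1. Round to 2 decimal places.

Sorted: 204, 287, 298, 320, 371, 390, 421, 435, 471, 494, 542, 579, 617, 626, 704, 728, 768, 785.
n = 18.
r = (65/100)·(18 + 1) = 12.35.
Rank 12 is 579 and rank 13 is 617.
Interpolate: 579 + 0.35·(617 − 579) = 579 + 0.35·38 = 592.3.

592.30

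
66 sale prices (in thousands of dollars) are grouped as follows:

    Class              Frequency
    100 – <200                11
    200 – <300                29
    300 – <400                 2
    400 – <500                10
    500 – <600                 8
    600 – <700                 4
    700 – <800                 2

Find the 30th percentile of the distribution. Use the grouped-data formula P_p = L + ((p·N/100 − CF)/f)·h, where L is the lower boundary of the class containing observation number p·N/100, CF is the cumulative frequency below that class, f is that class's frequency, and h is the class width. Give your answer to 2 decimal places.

230.34

N = 66; target position k = 30/100 · 66 = 19.8.
Cumulative frequencies: 11, 40, 42, 52, 60, 64, 66.
Observation 19.8 falls in the class 200 – <300.
L = 200, CF = 11, f = 29, h = 100.
P30 = 200 + ((19.8 − 11)/29)·100 = 200 + 30.3448 = 230.345.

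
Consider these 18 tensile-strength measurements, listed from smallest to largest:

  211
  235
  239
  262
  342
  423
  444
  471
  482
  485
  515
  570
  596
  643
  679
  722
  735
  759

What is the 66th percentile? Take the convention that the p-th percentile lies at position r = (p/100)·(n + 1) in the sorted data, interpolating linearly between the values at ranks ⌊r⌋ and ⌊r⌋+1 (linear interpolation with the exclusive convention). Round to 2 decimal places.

n = 18.
r = (66/100)·(18 + 1) = 12.54.
Rank 12 is 570 and rank 13 is 596.
Interpolate: 570 + 0.54·(596 − 570) = 570 + 0.54·26 = 584.04.

584.04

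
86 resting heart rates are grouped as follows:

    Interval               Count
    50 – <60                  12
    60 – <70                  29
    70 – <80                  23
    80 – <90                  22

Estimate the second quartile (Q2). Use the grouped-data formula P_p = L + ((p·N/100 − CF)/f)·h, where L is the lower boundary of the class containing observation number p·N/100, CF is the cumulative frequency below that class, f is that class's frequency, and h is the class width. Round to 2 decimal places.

70.87

N = 86; target position k = 50/100 · 86 = 43.
Cumulative frequencies: 12, 41, 64, 86.
Observation 43 falls in the class 70 – <80.
L = 70, CF = 41, f = 23, h = 10.
P50 = 70 + ((43 − 41)/23)·10 = 70 + 0.869565 = 70.8696.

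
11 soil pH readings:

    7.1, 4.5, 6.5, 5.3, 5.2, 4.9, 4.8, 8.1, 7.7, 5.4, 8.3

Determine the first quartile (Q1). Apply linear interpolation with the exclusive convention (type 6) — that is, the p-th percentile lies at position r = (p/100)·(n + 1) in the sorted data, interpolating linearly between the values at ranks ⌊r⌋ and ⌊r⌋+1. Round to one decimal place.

4.9

Sorted: 4.5, 4.8, 4.9, 5.2, 5.3, 5.4, 6.5, 7.1, 7.7, 8.1, 8.3.
n = 11.
r = (25/100)·(11 + 1) = 3.
r is an integer, so P25 is the value at rank 3: 4.9.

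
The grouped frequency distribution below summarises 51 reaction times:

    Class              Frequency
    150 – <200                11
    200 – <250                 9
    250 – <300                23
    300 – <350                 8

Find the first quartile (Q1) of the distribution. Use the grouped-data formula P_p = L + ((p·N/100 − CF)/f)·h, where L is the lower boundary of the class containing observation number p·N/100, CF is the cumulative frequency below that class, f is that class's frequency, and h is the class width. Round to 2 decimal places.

209.72

N = 51; target position k = 25/100 · 51 = 12.75.
Cumulative frequencies: 11, 20, 43, 51.
Observation 12.75 falls in the class 200 – <250.
L = 200, CF = 11, f = 9, h = 50.
P25 = 200 + ((12.75 − 11)/9)·50 = 200 + 9.72222 = 209.722.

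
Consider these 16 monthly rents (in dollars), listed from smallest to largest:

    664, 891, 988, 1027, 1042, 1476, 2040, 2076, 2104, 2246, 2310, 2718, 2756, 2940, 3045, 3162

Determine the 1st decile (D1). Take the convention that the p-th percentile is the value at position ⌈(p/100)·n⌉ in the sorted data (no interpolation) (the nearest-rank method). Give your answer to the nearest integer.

n = 16.
Position = ⌈10/100 · 16⌉ = ⌈1.6⌉ = 2.
The value at rank 2 is 891.

891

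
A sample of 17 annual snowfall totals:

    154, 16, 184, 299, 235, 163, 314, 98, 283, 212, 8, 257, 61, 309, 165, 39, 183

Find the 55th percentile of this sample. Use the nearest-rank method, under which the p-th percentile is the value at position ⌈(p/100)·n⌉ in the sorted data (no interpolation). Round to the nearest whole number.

Sorted: 8, 16, 39, 61, 98, 154, 163, 165, 183, 184, 212, 235, 257, 283, 299, 309, 314.
n = 17.
Position = ⌈55/100 · 17⌉ = ⌈9.35⌉ = 10.
The value at rank 10 is 184.

184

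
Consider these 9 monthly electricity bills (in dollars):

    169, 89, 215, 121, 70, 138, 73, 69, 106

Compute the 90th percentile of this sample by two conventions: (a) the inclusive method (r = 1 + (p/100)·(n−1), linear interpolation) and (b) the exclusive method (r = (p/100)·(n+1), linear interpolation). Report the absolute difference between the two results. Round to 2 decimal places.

Sorted: 69, 70, 73, 89, 106, 121, 138, 169, 215.
n = 9.
(a) r = 8.2; between ranks 8 (169) and 9 (215): 178.2.
(b) r = 9 → value at rank 9 = 215.
|178.2 − 215| = 36.8.

36.80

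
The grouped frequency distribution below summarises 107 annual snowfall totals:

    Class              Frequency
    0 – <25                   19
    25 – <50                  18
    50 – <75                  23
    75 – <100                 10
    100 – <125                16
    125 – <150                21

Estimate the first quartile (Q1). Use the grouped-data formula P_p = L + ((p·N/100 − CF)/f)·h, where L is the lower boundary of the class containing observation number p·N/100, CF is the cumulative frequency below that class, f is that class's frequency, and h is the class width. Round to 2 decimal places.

35.76

N = 107; target position k = 25/100 · 107 = 26.75.
Cumulative frequencies: 19, 37, 60, 70, 86, 107.
Observation 26.75 falls in the class 25 – <50.
L = 25, CF = 19, f = 18, h = 25.
P25 = 25 + ((26.75 − 19)/18)·25 = 25 + 10.7639 = 35.7639.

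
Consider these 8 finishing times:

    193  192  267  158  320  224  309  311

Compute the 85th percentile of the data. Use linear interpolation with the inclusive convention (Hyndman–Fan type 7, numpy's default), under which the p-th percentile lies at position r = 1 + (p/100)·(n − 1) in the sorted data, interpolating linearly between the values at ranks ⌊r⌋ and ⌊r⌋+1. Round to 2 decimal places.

Sorted: 158, 192, 193, 224, 267, 309, 311, 320.
n = 8.
r = 1 + (85/100)·(8 − 1) = 1 + 5.95 = 6.95.
Rank 6 is 309 and rank 7 is 311.
Interpolate: 309 + 0.95·(311 − 309) = 309 + 0.95·2 = 310.9.

310.90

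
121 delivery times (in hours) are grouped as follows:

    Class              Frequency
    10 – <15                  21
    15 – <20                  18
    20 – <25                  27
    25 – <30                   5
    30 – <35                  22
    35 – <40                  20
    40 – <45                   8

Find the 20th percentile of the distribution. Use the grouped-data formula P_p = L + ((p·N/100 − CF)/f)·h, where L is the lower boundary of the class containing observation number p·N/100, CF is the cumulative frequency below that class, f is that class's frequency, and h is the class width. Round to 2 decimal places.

N = 121; target position k = 20/100 · 121 = 24.2.
Cumulative frequencies: 21, 39, 66, 71, 93, 113, 121.
Observation 24.2 falls in the class 15 – <20.
L = 15, CF = 21, f = 18, h = 5.
P20 = 15 + ((24.2 − 21)/18)·5 = 15 + 0.888889 = 15.8889.

15.89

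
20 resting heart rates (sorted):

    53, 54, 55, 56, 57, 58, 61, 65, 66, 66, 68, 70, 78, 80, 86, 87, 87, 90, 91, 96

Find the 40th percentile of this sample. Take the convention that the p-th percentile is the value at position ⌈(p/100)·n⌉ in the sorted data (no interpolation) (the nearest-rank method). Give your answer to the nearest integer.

n = 20.
Position = ⌈40/100 · 20⌉ = ⌈8⌉ = 8.
The value at rank 8 is 65.

65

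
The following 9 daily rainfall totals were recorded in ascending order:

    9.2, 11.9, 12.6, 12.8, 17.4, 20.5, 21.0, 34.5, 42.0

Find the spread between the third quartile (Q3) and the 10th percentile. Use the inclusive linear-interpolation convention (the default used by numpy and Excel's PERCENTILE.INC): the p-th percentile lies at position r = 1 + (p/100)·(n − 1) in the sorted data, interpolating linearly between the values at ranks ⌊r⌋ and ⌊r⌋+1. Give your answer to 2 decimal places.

9.64

n = 9.
P10: r = 1.8; ranks 1–2 are 9.2, 11.9; interpolating gives 11.36.
P75: r = 7 (integer) → 21.
Difference: 21 − 11.36 = 9.64.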